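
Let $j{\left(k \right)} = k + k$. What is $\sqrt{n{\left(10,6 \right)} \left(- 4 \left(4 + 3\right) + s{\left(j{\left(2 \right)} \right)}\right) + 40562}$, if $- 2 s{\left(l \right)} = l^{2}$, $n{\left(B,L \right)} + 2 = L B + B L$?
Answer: $\sqrt{36314} \approx 190.56$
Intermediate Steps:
$j{\left(k \right)} = 2 k$
$n{\left(B,L \right)} = -2 + 2 B L$ ($n{\left(B,L \right)} = -2 + \left(L B + B L\right) = -2 + \left(B L + B L\right) = -2 + 2 B L$)
$s{\left(l \right)} = - \frac{l^{2}}{2}$
$\sqrt{n{\left(10,6 \right)} \left(- 4 \left(4 + 3\right) + s{\left(j{\left(2 \right)} \right)}\right) + 40562} = \sqrt{\left(-2 + 2 \cdot 10 \cdot 6\right) \left(- 4 \left(4 + 3\right) - \frac{\left(2 \cdot 2\right)^{2}}{2}\right) + 40562} = \sqrt{\left(-2 + 120\right) \left(\left(-4\right) 7 - \frac{4^{2}}{2}\right) + 40562} = \sqrt{118 \left(-28 - 8\right) + 40562} = \sqrt{118 \left(-36\right) + 40562} = \sqrt{-4248 + 40562} = \sqrt{36314}$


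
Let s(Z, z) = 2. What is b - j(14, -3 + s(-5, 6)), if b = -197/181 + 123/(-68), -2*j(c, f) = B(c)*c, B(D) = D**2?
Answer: 16850917/12308 ≈ 1369.1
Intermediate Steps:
j(c, f) = -c**3/2 (j(c, f) = -c**2*c/2 = -c**3/2)
b = -35659/12308 (b = -197*1/181 + 123*(-1/68) = -197/181 - 123/68 = -35659/12308 ≈ -2.8972)
b - j(14, -3 + s(-5, 6)) = -35659/12308 - (-1)*14**3/2 = -35659/12308 - (-1)*2744/2 = -35659/12308 - 1*(-1372) = -35659/12308 + 1372 = 16850917/12308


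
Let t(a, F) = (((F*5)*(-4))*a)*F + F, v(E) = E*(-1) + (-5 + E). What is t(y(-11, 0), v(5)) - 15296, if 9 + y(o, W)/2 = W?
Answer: -6301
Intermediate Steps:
y(o, W) = -18 + 2*W
v(E) = -5 (v(E) = -E + (-5 + E) = -5)
t(a, F) = F - 20*a*F**2 (t(a, F) = (((5*F)*(-4))*a)*F + F = ((-20*F)*a)*F + F = (-20*F*a)*F + F = -20*a*F**2 + F = F - 20*a*F**2)
t(y(-11, 0), v(5)) - 15296 = -5*(1 - 20*(-5)*(-18 + 2*0)) - 15296 = -5*(1 - 20*(-5)*(-18 + 0)) - 15296 = -5*(1 - 20*(-5)*(-18)) - 15296 = -5*(1 - 1800) - 15296 = -5*(-1799) - 15296 = 8995 - 15296 = -6301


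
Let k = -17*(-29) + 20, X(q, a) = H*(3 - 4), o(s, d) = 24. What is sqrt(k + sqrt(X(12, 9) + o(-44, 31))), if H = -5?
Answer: sqrt(513 + sqrt(29)) ≈ 22.768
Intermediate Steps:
X(q, a) = 5 (X(q, a) = -5*(3 - 4) = -5*(-1) = 5)
k = 513 (k = 493 + 20 = 513)
sqrt(k + sqrt(X(12, 9) + o(-44, 31))) = sqrt(513 + sqrt(5 + 24)) = sqrt(513 + sqrt(29))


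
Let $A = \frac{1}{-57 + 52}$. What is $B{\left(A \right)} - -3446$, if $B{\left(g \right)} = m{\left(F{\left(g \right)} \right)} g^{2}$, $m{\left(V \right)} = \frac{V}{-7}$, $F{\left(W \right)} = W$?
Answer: $\frac{3015251}{875} \approx 3446.0$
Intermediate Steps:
$m{\left(V \right)} = - \frac{V}{7}$ ($m{\left(V \right)} = V \left(- \frac{1}{7}\right) = - \frac{V}{7}$)
$A = - \frac{1}{5}$ ($A = \frac{1}{-5} = - \frac{1}{5} \approx -0.2$)
$B{\left(g \right)} = - \frac{g^{3}}{7}$ ($B{\left(g \right)} = - \frac{g}{7} g^{2} = - \frac{g^{3}}{7}$)
$B{\left(A \right)} - -3446 = - \frac{\left(- \frac{1}{5}\right)^{3}}{7} - -3446 = \left(- \frac{1}{7}\right) \left(- \frac{1}{125}\right) + 3446 = \frac{1}{875} + 3446 = \frac{3015251}{875}$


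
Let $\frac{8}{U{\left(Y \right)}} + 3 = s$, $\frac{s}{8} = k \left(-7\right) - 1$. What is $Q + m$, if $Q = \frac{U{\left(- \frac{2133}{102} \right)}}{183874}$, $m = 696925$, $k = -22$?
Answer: $\frac{78233369538229}{112255077} \approx 6.9693 \cdot 10^{5}$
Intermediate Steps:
$s = 1224$ ($s = 8 \left(\left(-22\right) \left(-7\right) - 1\right) = 8 \left(154 - 1\right) = 8 \cdot 153 = 1224$)
$U{\left(Y \right)} = \frac{8}{1221}$ ($U{\left(Y \right)} = \frac{8}{-3 + 1224} = \frac{8}{1221}$)
$Q = \frac{4}{112255077}$ ($Q = \frac{8}{1221 \cdot 183874} = \frac{8}{1221} \cdot \frac{1}{183874} = \frac{4}{112255077} \approx 3.5633 \cdot 10^{-8}$)
$Q + m = \frac{4}{112255077} + 696925 = \frac{78233369538229}{112255077}$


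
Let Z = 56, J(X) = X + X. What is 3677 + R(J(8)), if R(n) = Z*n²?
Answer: 18013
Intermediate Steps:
J(X) = 2*X
R(n) = 56*n²
3677 + R(J(8)) = 3677 + 56*(2*8)² = 3677 + 56*16² = 3677 + 56*256 = 3677 + 14336 = 18013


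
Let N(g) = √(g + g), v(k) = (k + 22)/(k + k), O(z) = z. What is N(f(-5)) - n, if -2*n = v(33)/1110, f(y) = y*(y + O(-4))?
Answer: 1/2664 + 3*√10 ≈ 9.4872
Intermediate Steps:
v(k) = (22 + k)/(2*k) (v(k) = (22 + k)/((2*k)) = (22 + k)*(1/(2*k)) = (22 + k)/(2*k))
f(y) = y*(-4 + y) (f(y) = y*(y - 4) = y*(-4 + y))
N(g) = √2*√g (N(g) = √(2*g) = √2*√g)
n = -1/2664 (n = -(½)*(22 + 33)/33/(2*1110) = -(½)*(1/33)*55/(2*1110) = -5/(12*1110) = -½*1/1332 = -1/2664 ≈ -0.00037538)
N(f(-5)) - n = √2*√(-5*(-4 - 5)) - 1*(-1/2664) = √2*√(-5*(-9)) + 1/2664 = √2*√45 + 1/2664 = √2*(3*√5) + 1/2664 = 3*√10 + 1/2664 = 1/2664 + 3*√10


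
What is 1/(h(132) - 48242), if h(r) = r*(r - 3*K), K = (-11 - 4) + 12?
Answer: -1/29630 ≈ -3.3750e-5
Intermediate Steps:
K = -3 (K = -15 + 12 = -3)
h(r) = r*(9 + r) (h(r) = r*(r - 3*(-3)) = r*(r + 9) = r*(9 + r))
1/(h(132) - 48242) = 1/(132*(9 + 132) - 48242) = 1/(132*141 - 48242) = 1/(18612 - 48242) = 1/(-29630) = -1/29630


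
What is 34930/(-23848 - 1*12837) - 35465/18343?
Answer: -388350903/134582591 ≈ -2.8856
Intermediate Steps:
34930/(-23848 - 1*12837) - 35465/18343 = 34930/(-23848 - 12837) - 35465*1/18343 = 34930/(-36685) - 35465/18343 = 34930*(-1/36685) - 35465/18343 = -6986/7337 - 35465/18343 = -388350903/134582591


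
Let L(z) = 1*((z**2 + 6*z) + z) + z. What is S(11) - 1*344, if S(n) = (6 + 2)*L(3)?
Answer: -80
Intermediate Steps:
L(z) = z**2 + 8*z (L(z) = 1*(z**2 + 7*z) + z = (z**2 + 7*z) + z = z**2 + 8*z)
S(n) = 264 (S(n) = (6 + 2)*(3*(8 + 3)) = 8*(3*11) = 8*33 = 264)
S(11) - 1*344 = 264 - 1*344 = 264 - 344 = -80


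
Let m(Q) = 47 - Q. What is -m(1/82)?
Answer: -3853/82 ≈ -46.988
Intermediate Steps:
-m(1/82) = -(47 - 1/82) = -1*3853/82 = -3853/82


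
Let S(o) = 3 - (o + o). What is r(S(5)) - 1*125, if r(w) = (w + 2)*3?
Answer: -140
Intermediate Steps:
S(o) = 3 - 2*o
r(w) = 6 + 3*w (r(w) = (2 + w)*3 = 6 + 3*w)
r(S(5)) - 1*125 = (6 + 3*(3 - 2*5)) - 1*125 = (6 + 3*(3 - 10)) - 125 = (6 + 3*(-7)) - 125 = (6 - 21) - 125 = -15 - 125 = -140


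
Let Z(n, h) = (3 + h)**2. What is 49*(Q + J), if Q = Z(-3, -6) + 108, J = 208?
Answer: 15925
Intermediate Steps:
Q = 117 (Q = (3 - 6)**2 + 108 = (-3)**2 + 108 = 9 + 108 = 117)
49*(Q + J) = 49*(117 + 208) = 49*325 = 15925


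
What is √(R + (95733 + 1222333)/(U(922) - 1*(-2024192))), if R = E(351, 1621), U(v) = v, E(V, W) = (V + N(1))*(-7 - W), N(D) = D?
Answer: I*√587537419542181563/1012557 ≈ 757.0*I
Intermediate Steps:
E(V, W) = (1 + V)*(-7 - W) (E(V, W) = (V + 1)*(-7 - W) = (1 + V)*(-7 - W))
R = -573056 (R = -7 - 1*1621 - 7*351 - 1*351*1621 = -7 - 1621 - 2457 - 568971 = -573056)
√(R + (95733 + 1222333)/(U(922) - 1*(-2024192))) = √(-573056 + (95733 + 1222333)/(922 - 1*(-2024192))) = √(-573056 + 1318066/(922 + 2024192)) = √(-573056 + 1318066/2025114) = √(-573056 + 1318066*(1/2025114)) = √(-573056 + 659033/1012557) = √(-580251205159/1012557) = I*√587537419542181563/1012557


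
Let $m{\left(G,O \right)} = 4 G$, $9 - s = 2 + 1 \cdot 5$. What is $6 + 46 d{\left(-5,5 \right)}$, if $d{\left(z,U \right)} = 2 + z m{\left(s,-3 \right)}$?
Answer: $-1742$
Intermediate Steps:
$s = 2$ ($s = 9 - \left(2 + 1 \cdot 5\right) = 9 - \left(2 + 5\right) = 9 - 7 = 2$)
$d{\left(z,U \right)} = 2 + 8 z$ ($d{\left(z,U \right)} = 2 + z 4 \cdot 2 = 2 + z 8 = 2 + 8 z$)
$6 + 46 d{\left(-5,5 \right)} = 6 + 46 \left(2 + 8 \left(-5\right)\right) = 6 + 46 \left(2 - 40\right) = 6 + 46 \left(-38\right) = 6 - 1748 = -1742$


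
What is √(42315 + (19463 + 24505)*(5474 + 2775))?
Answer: 37*√264963 ≈ 19046.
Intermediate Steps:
√(42315 + (19463 + 24505)*(5474 + 2775)) = √(42315 + 43968*8249) = √(42315 + 362692032) = √362734347 = 37*√264963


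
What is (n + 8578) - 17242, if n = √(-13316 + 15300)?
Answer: -8664 + 8*√31 ≈ -8619.5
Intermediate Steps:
n = 8*√31 (n = √1984 = 8*√31 ≈ 44.542)
(n + 8578) - 17242 = (8*√31 + 8578) - 17242 = (8578 + 8*√31) - 17242 = -8664 + 8*√31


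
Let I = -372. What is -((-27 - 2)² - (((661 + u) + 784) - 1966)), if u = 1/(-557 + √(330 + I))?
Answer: -422616899/310291 - I*√42/310291 ≈ -1362.0 - 2.0886e-5*I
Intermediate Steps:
u = 1/(-557 + I*√42) (u = 1/(-557 + √(330 - 372)) = 1/(-557 + √(-42)) = 1/(-557 + I*√42) ≈ -0.0017951 - 2.089e-5*I)
-((-27 - 2)² - (((661 + u) + 784) - 1966)) = -((-27 - 2)² - (((661 + (-557/310291 - I*√42/310291)) + 784) - 1966)) = -((-29)² - (((205101794/310291 - I*√42/310291) + 784) - 1966)) = -(841 - ((448369938/310291 - I*√42/310291) - 1966)) = -(841 - (-161662168/310291 - I*√42/310291)) = -(841 + (161662168/310291 + I*√42/310291)) = -(422616899/310291 + I*√42/310291) = -422616899/310291 - I*√42/310291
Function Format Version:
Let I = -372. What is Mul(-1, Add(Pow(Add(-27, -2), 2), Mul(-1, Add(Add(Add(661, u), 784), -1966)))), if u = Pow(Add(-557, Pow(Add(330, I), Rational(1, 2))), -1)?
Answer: Add(Rational(-422616899, 310291), Mul(Rational(-1, 310291), I, Pow(42, Rational(1, 2)))) ≈ Add(-1362.0, Mul(-2.0886e-5, I))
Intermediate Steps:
u = Pow(Add(-557, Mul(I, Pow(42, Rational(1, 2)))), -1) (u = Pow(Add(-557, Pow(Add(330, -372), Rational(1, 2))), -1) = Pow(Add(-557, Pow(-42, Rational(1, 2))), -1) = Pow(Add(-557, Mul(I, Pow(42, Rational(1, 2)))), -1) ≈ Add(-0.0017951, Mul(-2.089e-5, I)))
Mul(-1, Add(Pow(Add(-27, -2), 2), Mul(-1, Add(Add(Add(661, u), 784), -1966)))) = Mul(-1, Add(Pow(Add(-27, -2), 2), Mul(-1, Add(Add(Add(661, Add(Rational(-557, 310291), Mul(Rational(-1, 310291), I, Pow(42, Rational(1, 2))))), 784), -1966)))) = Mul(-1, Add(Pow(-29, 2), Mul(-1, Add(Add(Add(Rational(205101794, 310291), Mul(Rational(-1, 310291), I, Pow(42, Rational(1, 2)))), 784), -1966)))) = Mul(-1, Add(841, Mul(-1, Add(Add(Rational(448369938, 310291), Mul(Rational(-1, 310291), I, Pow(42, Rational(1, 2)))), -1966)))) = Mul(-1, Add(841, Mul(-1, Add(Rational(-161662168, 310291), Mul(Rational(-1, 310291), I, Pow(42, Rational(1, 2))))))) = Mul(-1, Add(841, Add(Rational(161662168, 310291), Mul(Rational(1, 310291), I, Pow(42, Rational(1, 2)))))) = Mul(-1, Add(Rational(422616899, 310291), Mul(Rational(1, 310291), I, Pow(42, Rational(1, 2))))) = Add(Rational(-422616899, 310291), Mul(Rational(-1, 310291), I, Pow(42, Rational(1, 2))))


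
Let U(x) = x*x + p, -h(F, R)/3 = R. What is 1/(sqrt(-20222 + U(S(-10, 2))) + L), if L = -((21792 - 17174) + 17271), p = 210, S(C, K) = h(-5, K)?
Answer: -21889/479148297 - 2*I*sqrt(4994)/479148297 ≈ -4.5683e-5 - 2.9497e-7*I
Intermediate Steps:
h(F, R) = -3*R
S(C, K) = -3*K
U(x) = 210 + x**2 (U(x) = x*x + 210 = x**2 + 210 = 210 + x**2)
L = -21889 (L = -(4618 + 17271) = -1*21889 = -21889)
1/(sqrt(-20222 + U(S(-10, 2))) + L) = 1/(sqrt(-20222 + (210 + (-3*2)**2)) - 21889) = 1/(sqrt(-20222 + (210 + (-6)**2)) - 21889) = 1/(sqrt(-20222 + (210 + 36)) - 21889) = 1/(sqrt(-20222 + 246) - 21889) = 1/(sqrt(-19976) - 21889) = 1/(2*I*sqrt(4994) - 21889) = 1/(-21889 + 2*I*sqrt(4994))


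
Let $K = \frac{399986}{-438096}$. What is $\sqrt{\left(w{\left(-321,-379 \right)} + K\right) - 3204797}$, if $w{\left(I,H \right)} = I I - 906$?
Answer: $\frac{i \sqrt{37218013376121978}}{109524} \approx 1761.4 i$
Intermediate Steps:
$K = - \frac{199993}{219048}$ ($K = 399986 \left(- \frac{1}{438096}\right) = - \frac{199993}{219048} \approx -0.91301$)
$w{\left(I,H \right)} = -906 + I^{2}$ ($w{\left(I,H \right)} = I^{2} - 906 = -906 + I^{2}$)
$\sqrt{\left(w{\left(-321,-379 \right)} + K\right) - 3204797} = \sqrt{\left(\left(-906 + \left(-321\right)^{2}\right) - \frac{199993}{219048}\right) - 3204797} = \sqrt{\left(\left(-906 + 103041\right) - \frac{199993}{219048}\right) - 3204797} = \sqrt{\left(102135 - \frac{199993}{219048}\right) - 3204797} = \sqrt{\frac{22372267487}{219048} - 3204797} = \sqrt{- \frac{679632105769}{219048}} = \frac{i \sqrt{37218013376121978}}{109524}$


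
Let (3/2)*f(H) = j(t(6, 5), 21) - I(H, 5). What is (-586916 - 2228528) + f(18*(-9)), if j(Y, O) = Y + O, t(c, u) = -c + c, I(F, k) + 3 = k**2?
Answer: -8446334/3 ≈ -2.8154e+6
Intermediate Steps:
I(F, k) = -3 + k**2
t(c, u) = 0
j(Y, O) = O + Y
f(H) = -2/3 (f(H) = 2*((21 + 0) - (-3 + 5**2))/3 = 2*(21 - (-3 + 25))/3 = 2*(21 - 1*22)/3 = 2*(21 - 22)/3 = (2/3)*(-1) = -2/3)
(-586916 - 2228528) + f(18*(-9)) = (-586916 - 2228528) - 2/3 = -2815444 - 2/3 = -8446334/3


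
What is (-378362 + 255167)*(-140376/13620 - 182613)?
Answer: 5107109164467/227 ≈ 2.2498e+10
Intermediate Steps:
(-378362 + 255167)*(-140376/13620 - 182613) = -123195*(-140376*1/13620 - 182613) = -123195*(-11698/1135 - 182613) = -123195*(-207277453/1135) = 5107109164467/227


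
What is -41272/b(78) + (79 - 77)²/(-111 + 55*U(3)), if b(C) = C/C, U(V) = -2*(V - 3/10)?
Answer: -4209745/102 ≈ -41272.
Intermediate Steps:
U(V) = ⅗ - 2*V (U(V) = -2*(V - 3*⅒) = -2*(V - 3/10) = -2*(-3/10 + V) = ⅗ - 2*V)
b(C) = 1
-41272/b(78) + (79 - 77)²/(-111 + 55*U(3)) = -41272/1 + (79 - 77)²/(-111 + 55*(⅗ - 2*3)) = -41272*1 + 2²/(-111 + 55*(⅗ - 6)) = -41272 + 4/(-111 + 55*(-27/5)) = -41272 + 4/(-111 - 297) = -41272 + 4/(-408) = -41272 + 4*(-1/408) = -41272 - 1/102 = -4209745/102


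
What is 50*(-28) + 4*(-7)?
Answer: -1428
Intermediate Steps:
50*(-28) + 4*(-7) = -1400 - 28 = -1428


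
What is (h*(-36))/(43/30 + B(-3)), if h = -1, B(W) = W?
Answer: -1080/47 ≈ -22.979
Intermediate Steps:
(h*(-36))/(43/30 + B(-3)) = (-1*(-36))/(43/30 - 3) = 36/(43*(1/30) - 3) = 36/(43/30 - 3) = 36/(-47/30) = 36*(-30/47) = -1080/47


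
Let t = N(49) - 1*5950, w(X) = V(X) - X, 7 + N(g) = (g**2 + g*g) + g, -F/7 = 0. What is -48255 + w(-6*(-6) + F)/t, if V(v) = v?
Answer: -48255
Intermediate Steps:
F = 0 (F = -7*0 = 0)
N(g) = -7 + g + 2*g**2 (N(g) = -7 + ((g**2 + g*g) + g) = -7 + ((g**2 + g**2) + g) = -7 + (2*g**2 + g) = -7 + (g + 2*g**2) = -7 + g + 2*g**2)
w(X) = 0 (w(X) = X - X = 0)
t = -1106 (t = (-7 + 49 + 2*49**2) - 1*5950 = (-7 + 49 + 2*2401) - 5950 = (-7 + 49 + 4802) - 5950 = 4844 - 5950 = -1106)
-48255 + w(-6*(-6) + F)/t = -48255 + 0/(-1106) = -48255 + 0*(-1/1106) = -48255 + 0 = -48255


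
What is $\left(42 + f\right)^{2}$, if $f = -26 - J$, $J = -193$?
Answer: $43681$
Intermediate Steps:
$f = 167$ ($f = -26 - -193 = -26 + 193 = 167$)
$\left(42 + f\right)^{2} = \left(42 + 167\right)^{2} = 209^{2} = 43681$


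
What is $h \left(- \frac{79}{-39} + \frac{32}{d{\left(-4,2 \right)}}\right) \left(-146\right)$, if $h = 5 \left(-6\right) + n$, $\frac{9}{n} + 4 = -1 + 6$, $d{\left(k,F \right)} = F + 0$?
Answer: $\frac{718466}{13} \approx 55267.0$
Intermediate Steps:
$d{\left(k,F \right)} = F$
$n = 9$ ($n = \frac{9}{-4 + \left(-1 + 6\right)} = \frac{9}{-4 + 5} = \frac{9}{1} = 9 \cdot 1 = 9$)
$h = -21$ ($h = 5 \left(-6\right) + 9 = -30 + 9 = -21$)
$h \left(- \frac{79}{-39} + \frac{32}{d{\left(-4,2 \right)}}\right) \left(-146\right) = - 21 \left(- \frac{79}{-39} + \frac{32}{2}\right) \left(-146\right) = - 21 \left(\left(-79\right) \left(- \frac{1}{39}\right) + 32 \cdot \frac{1}{2}\right) \left(-146\right) = - 21 \left(\frac{79}{39} + 16\right) \left(-146\right) = \left(-21\right) \frac{703}{39} \left(-146\right) = \left(- \frac{4921}{13}\right) \left(-146\right) = \frac{718466}{13}$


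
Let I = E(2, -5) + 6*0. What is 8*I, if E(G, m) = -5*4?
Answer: -160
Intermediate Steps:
E(G, m) = -20
I = -20 (I = -20 + 6*0 = -20 + 0 = -20)
8*I = 8*(-20) = -160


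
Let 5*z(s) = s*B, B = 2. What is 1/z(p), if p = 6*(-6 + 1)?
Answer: -1/12 ≈ -0.083333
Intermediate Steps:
p = -30 (p = 6*(-5) = -30)
z(s) = 2*s/5 (z(s) = (s*2)/5 = (2*s)/5 = 2*s/5)
1/z(p) = 1/((2/5)*(-30)) = 1/(-12) = -1/12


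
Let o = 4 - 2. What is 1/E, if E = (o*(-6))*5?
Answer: -1/60 ≈ -0.016667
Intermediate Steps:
o = 2
E = -60 (E = (2*(-6))*5 = -12*5 = -60)
1/E = 1/(-60) = -1/60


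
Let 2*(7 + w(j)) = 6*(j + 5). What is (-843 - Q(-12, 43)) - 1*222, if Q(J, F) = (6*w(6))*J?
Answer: 807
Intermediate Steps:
w(j) = 8 + 3*j (w(j) = -7 + (6*(j + 5))/2 = -7 + (6*(5 + j))/2 = -7 + (30 + 6*j)/2 = -7 + (15 + 3*j) = 8 + 3*j)
Q(J, F) = 156*J (Q(J, F) = (6*(8 + 3*6))*J = (6*(8 + 18))*J = (6*26)*J = 156*J)
(-843 - Q(-12, 43)) - 1*222 = (-843 - 156*(-12)) - 1*222 = (-843 - 1*(-1872)) - 222 = (-843 + 1872) - 222 = 1029 - 222 = 807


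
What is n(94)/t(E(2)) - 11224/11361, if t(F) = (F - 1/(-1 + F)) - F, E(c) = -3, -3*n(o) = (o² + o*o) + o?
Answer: -269130592/11361 ≈ -23689.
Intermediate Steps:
n(o) = -2*o²/3 - o/3 (n(o) = -((o² + o*o) + o)/3 = -((o² + o²) + o)/3 = -(2*o² + o)/3 = -(o + 2*o²)/3 = -2*o²/3 - o/3)
t(F) = -1/(-1 + F)
n(94)/t(E(2)) - 11224/11361 = (-⅓*94*(1 + 2*94))/((-1/(-1 - 3))) - 11224/11361 = (-⅓*94*(1 + 188))/((-1/(-4))) - 11224*1/11361 = (-⅓*94*189)/((-1*(-¼))) - 11224/11361 = -5922/¼ - 11224/11361 = -5922*4 - 11224/11361 = -23688 - 11224/11361 = -269130592/11361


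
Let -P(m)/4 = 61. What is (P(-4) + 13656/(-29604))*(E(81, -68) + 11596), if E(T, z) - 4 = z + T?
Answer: -7003637718/2467 ≈ -2.8389e+6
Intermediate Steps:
P(m) = -244 (P(m) = -4*61 = -244)
E(T, z) = 4 + T + z (E(T, z) = 4 + (z + T) = 4 + (T + z) = 4 + T + z)
(P(-4) + 13656/(-29604))*(E(81, -68) + 11596) = (-244 + 13656/(-29604))*((4 + 81 - 68) + 11596) = (-244 + 13656*(-1/29604))*(17 + 11596) = (-244 - 1138/2467)*11613 = -603086/2467*11613 = -7003637718/2467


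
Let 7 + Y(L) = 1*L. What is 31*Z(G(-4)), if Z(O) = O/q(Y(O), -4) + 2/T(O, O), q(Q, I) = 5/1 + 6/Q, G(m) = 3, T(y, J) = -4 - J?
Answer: 124/7 ≈ 17.714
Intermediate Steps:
Y(L) = -7 + L (Y(L) = -7 + 1*L = -7 + L)
q(Q, I) = 5 + 6/Q (q(Q, I) = 5*1 + 6/Q = 5 + 6/Q)
Z(O) = 2/(-4 - O) + O/(5 + 6/(-7 + O)) (Z(O) = O/(5 + 6/(-7 + O)) + 2/(-4 - O) = 2/(-4 - O) + O/(5 + 6/(-7 + O)))
31*Z(G(-4)) = 31*(-2/(4 + 3) + 3/(5 + 6/(-7 + 3))) = 31*(-2/7 + 3/(5 + 6/(-4))) = 31*(-2*⅐ + 3/(5 + 6*(-¼))) = 31*(-2/7 + 3/(5 - 3/2)) = 31*(-2/7 + 3/(7/2)) = 31*(-2/7 + 3*(2/7)) = 31*(-2/7 + 6/7) = 31*(4/7) = 124/7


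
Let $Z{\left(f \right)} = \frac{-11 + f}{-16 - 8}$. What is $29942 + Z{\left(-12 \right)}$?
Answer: $\frac{718631}{24} \approx 29943.0$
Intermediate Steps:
$Z{\left(f \right)} = \frac{11}{24} - \frac{f}{24}$ ($Z{\left(f \right)} = \frac{-11 + f}{-24} = \left(-11 + f\right) \left(- \frac{1}{24}\right) = \frac{11}{24} - \frac{f}{24}$)
$29942 + Z{\left(-12 \right)} = 29942 + \left(\frac{11}{24} - - \frac{1}{2}\right) = 29942 + \left(\frac{11}{24} + \frac{1}{2}\right) = 29942 + \frac{23}{24} = \frac{718631}{24}$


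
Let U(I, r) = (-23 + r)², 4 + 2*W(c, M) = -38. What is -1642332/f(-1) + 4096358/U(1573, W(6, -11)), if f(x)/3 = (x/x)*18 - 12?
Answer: -258818359/2904 ≈ -89125.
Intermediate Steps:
W(c, M) = -21 (W(c, M) = -2 + (½)*(-38) = -2 - 19 = -21)
f(x) = 18 (f(x) = 3*((x/x)*18 - 12) = 3*(1*18 - 12) = 3*(18 - 12) = 3*6 = 18)
-1642332/f(-1) + 4096358/U(1573, W(6, -11)) = -1642332/18 + 4096358/((-23 - 21)²) = -1642332*1/18 + 4096358/((-44)²) = -273722/3 + 4096358/1936 = -273722/3 + 4096358*(1/1936) = -273722/3 + 2048179/968 = -258818359/2904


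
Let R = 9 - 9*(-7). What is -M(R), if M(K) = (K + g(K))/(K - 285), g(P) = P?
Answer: 48/71 ≈ 0.67606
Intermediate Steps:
R = 72 (R = 9 + 63 = 72)
M(K) = 2*K/(-285 + K) (M(K) = (K + K)/(K - 285) = (2*K)/(-285 + K) = 2*K/(-285 + K))
-M(R) = -2*72/(-285 + 72) = -2*72/(-213) = -2*72*(-1)/213 = -1*(-48/71) = 48/71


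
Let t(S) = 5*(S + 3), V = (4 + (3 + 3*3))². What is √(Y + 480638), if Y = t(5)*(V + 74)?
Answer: √493838 ≈ 702.74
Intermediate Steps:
V = 256 (V = (4 + (3 + 9))² = (4 + 12)² = 16² = 256)
t(S) = 15 + 5*S (t(S) = 5*(3 + S) = 15 + 5*S)
Y = 13200 (Y = (15 + 5*5)*(256 + 74) = (15 + 25)*330 = 40*330 = 13200)
√(Y + 480638) = √(13200 + 480638) = √493838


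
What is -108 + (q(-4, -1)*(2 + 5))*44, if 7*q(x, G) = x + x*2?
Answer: -636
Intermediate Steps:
q(x, G) = 3*x/7 (q(x, G) = (x + x*2)/7 = (x + 2*x)/7 = (3*x)/7 = 3*x/7)
-108 + (q(-4, -1)*(2 + 5))*44 = -108 + (((3/7)*(-4))*(2 + 5))*44 = -108 - 12/7*7*44 = -108 - 12*44 = -108 - 528 = -636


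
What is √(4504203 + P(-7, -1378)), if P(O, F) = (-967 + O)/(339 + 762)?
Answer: √5459998308429/1101 ≈ 2122.3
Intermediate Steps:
P(O, F) = -967/1101 + O/1101 (P(O, F) = (-967 + O)/1101 = (-967 + O)*(1/1101) = -967/1101 + O/1101)
√(4504203 + P(-7, -1378)) = √(4504203 + (-967/1101 + (1/1101)*(-7))) = √(4504203 + (-967/1101 - 7/1101)) = √(4504203 - 974/1101) = √(4959126529/1101) = √5459998308429/1101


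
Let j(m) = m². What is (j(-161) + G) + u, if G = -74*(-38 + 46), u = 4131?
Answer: 29460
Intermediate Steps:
G = -592 (G = -74*8 = -592)
(j(-161) + G) + u = ((-161)² - 592) + 4131 = (25921 - 592) + 4131 = 25329 + 4131 = 29460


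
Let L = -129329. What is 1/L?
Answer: -1/129329 ≈ -7.7322e-6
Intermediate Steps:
1/L = 1/(-129329) = -1/129329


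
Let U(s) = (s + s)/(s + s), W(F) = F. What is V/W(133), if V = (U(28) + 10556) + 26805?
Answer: 37362/133 ≈ 280.92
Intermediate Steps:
U(s) = 1 (U(s) = (2*s)/((2*s)) = (2*s)*(1/(2*s)) = 1)
V = 37362 (V = (1 + 10556) + 26805 = 10557 + 26805 = 37362)
V/W(133) = 37362/133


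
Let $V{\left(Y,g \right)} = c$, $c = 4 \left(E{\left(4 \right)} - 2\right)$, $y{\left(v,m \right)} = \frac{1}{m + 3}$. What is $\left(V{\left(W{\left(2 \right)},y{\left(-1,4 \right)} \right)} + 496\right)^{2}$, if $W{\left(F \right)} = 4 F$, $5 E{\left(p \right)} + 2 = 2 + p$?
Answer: $\frac{6031936}{25} \approx 2.4128 \cdot 10^{5}$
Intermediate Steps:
$E{\left(p \right)} = \frac{p}{5}$ ($E{\left(p \right)} = - \frac{2}{5} + \frac{2 + p}{5} = - \frac{2}{5} + \left(\frac{2}{5} + \frac{p}{5}\right) = \frac{p}{5}$)
$y{\left(v,m \right)} = \frac{1}{3 + m}$
$c = - \frac{24}{5}$ ($c = 4 \left(\frac{1}{5} \cdot 4 - 2\right) = 4 \left(\frac{4}{5} - 2\right) = 4 \left(- \frac{6}{5}\right) = - \frac{24}{5} \approx -4.8$)
$V{\left(Y,g \right)} = - \frac{24}{5}$
$\left(V{\left(W{\left(2 \right)},y{\left(-1,4 \right)} \right)} + 496\right)^{2} = \left(- \frac{24}{5} + 496\right)^{2} = \left(\frac{2456}{5}\right)^{2} = \frac{6031936}{25}$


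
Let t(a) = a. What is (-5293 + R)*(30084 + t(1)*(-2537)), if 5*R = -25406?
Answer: -1428890437/5 ≈ -2.8578e+8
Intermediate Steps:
R = -25406/5 (R = (⅕)*(-25406) = -25406/5 ≈ -5081.2)
(-5293 + R)*(30084 + t(1)*(-2537)) = (-5293 - 25406/5)*(30084 + 1*(-2537)) = -51871*(30084 - 2537)/5 = -51871/5*27547 = -1428890437/5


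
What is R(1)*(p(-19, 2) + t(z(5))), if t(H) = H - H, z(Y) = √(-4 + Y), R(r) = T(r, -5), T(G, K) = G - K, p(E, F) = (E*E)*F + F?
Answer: 4344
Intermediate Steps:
p(E, F) = F + F*E² (p(E, F) = E²*F + F = F*E² + F = F + F*E²)
R(r) = 5 + r (R(r) = r - 1*(-5) = r + 5 = 5 + r)
t(H) = 0
R(1)*(p(-19, 2) + t(z(5))) = (5 + 1)*(2*(1 + (-19)²) + 0) = 6*(2*(1 + 361) + 0) = 6*(2*362 + 0) = 6*(724 + 0) = 6*724 = 4344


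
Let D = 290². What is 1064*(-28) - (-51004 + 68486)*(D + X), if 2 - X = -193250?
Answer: -4848697456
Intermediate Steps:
X = 193252 (X = 2 - 1*(-193250) = 2 + 193250 = 193252)
D = 84100
1064*(-28) - (-51004 + 68486)*(D + X) = 1064*(-28) - (-51004 + 68486)*(84100 + 193252) = -29792 - 17482*277352 = -29792 - 1*4848667664 = -29792 - 4848667664 = -4848697456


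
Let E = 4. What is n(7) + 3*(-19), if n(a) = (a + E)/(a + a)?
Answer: -787/14 ≈ -56.214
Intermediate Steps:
n(a) = (4 + a)/(2*a) (n(a) = (a + 4)/(a + a) = (4 + a)/((2*a)) = (4 + a)*(1/(2*a)) = (4 + a)/(2*a))
n(7) + 3*(-19) = (½)*(4 + 7)/7 + 3*(-19) = (½)*(⅐)*11 - 57 = 11/14 - 57 = -787/14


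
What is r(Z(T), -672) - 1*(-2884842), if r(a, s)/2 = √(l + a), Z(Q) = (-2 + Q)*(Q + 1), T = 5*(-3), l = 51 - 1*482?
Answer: 2884842 + 2*I*√193 ≈ 2.8848e+6 + 27.785*I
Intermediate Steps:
l = -431 (l = 51 - 482 = -431)
T = -15
Z(Q) = (1 + Q)*(-2 + Q) (Z(Q) = (-2 + Q)*(1 + Q) = (1 + Q)*(-2 + Q))
r(a, s) = 2*√(-431 + a)
r(Z(T), -672) - 1*(-2884842) = 2*√(-431 + (-2 + (-15)² - 1*(-15))) - 1*(-2884842) = 2*√(-431 + (-2 + 225 + 15)) + 2884842 = 2*√(-431 + 238) + 2884842 = 2*√(-193) + 2884842 = 2*(I*√193) + 2884842 = 2*I*√193 + 2884842 = 2884842 + 2*I*√193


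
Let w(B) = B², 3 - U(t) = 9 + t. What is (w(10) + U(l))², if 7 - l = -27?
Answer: 3600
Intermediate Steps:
l = 34 (l = 7 - 1*(-27) = 7 + 27 = 34)
U(t) = -6 - t (U(t) = 3 - (9 + t) = 3 + (-9 - t) = -6 - t)
(w(10) + U(l))² = (10² + (-6 - 1*34))² = (100 + (-6 - 34))² = (100 - 40)² = 60² = 3600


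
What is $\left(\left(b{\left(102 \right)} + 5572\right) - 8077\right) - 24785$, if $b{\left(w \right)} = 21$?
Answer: $-27269$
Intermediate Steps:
$\left(\left(b{\left(102 \right)} + 5572\right) - 8077\right) - 24785 = \left(\left(21 + 5572\right) - 8077\right) - 24785 = \left(5593 - 8077\right) - 24785 = -2484 - 24785 = -27269$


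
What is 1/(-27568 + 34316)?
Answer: 1/6748 ≈ 0.00014819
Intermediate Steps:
1/(-27568 + 34316) = 1/6748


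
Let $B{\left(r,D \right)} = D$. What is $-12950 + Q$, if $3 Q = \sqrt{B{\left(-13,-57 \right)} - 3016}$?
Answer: $-12950 + \frac{i \sqrt{3073}}{3} \approx -12950.0 + 18.478 i$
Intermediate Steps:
$Q = \frac{i \sqrt{3073}}{3}$ ($Q = \frac{\sqrt{-57 - 3016}}{3} = \frac{\sqrt{-3073}}{3} = \frac{i \sqrt{3073}}{3} \approx 18.478 i$)
$-12950 + Q = -12950 + \frac{i \sqrt{3073}}{3}$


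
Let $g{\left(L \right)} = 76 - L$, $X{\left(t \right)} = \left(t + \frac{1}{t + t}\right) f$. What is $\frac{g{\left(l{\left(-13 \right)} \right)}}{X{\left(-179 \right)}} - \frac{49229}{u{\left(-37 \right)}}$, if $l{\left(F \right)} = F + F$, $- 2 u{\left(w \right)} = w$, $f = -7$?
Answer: $- \frac{14721679002}{5532499} \approx -2660.9$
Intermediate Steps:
$u{\left(w \right)} = - \frac{w}{2}$
$l{\left(F \right)} = 2 F$
$X{\left(t \right)} = - 7 t - \frac{7}{2 t}$ ($X{\left(t \right)} = \left(t + \frac{1}{t + t}\right) \left(-7\right) = \left(t + \frac{1}{2 t}\right) \left(-7\right) = - 7 t - \frac{7}{2 t}$)
$\frac{g{\left(l{\left(-13 \right)} \right)}}{X{\left(-179 \right)}} - \frac{49229}{u{\left(-37 \right)}} = \frac{76 - 2 \left(-13\right)}{\left(-7\right) \left(-179\right) - \frac{7}{2 \left(-179\right)}} - \frac{49229}{\left(- \frac{1}{2}\right) \left(-37\right)} = \frac{76 - -26}{1253 - - \frac{7}{358}} - \frac{49229}{\frac{37}{2}} = \frac{76 + 26}{1253 + \frac{7}{358}} - \frac{98458}{37} = \frac{102}{\frac{448581}{358}} - \frac{98458}{37} = 102 \cdot \frac{358}{448581} - \frac{98458}{37} = \frac{12172}{149527} - \frac{98458}{37} = - \frac{14721679002}{5532499}$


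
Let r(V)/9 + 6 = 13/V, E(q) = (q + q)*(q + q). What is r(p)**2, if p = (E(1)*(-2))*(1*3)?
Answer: 221841/64 ≈ 3466.3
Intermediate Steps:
E(q) = 4*q**2 (E(q) = (2*q)*(2*q) = 4*q**2)
p = -24 (p = ((4*1**2)*(-2))*(1*3) = ((4*1)*(-2))*3 = (4*(-2))*3 = -8*3 = -24)
r(V) = -54 + 117/V (r(V) = -54 + 9*(13/V) = -54 + 117/V)
r(p)**2 = (-54 + 117/(-24))**2 = (-54 + 117*(-1/24))**2 = (-54 - 39/8)**2 = (-471/8)**2 = 221841/64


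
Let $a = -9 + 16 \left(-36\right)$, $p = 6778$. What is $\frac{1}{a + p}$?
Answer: $\frac{1}{6193} \approx 0.00016147$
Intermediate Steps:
$a = -585$ ($a = -9 - 576 = -585$)
$\frac{1}{a + p} = \frac{1}{-585 + 6778} = \frac{1}{6193}$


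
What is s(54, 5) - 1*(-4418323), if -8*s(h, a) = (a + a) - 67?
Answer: 35346641/8 ≈ 4.4183e+6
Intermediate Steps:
s(h, a) = 67/8 - a/4 (s(h, a) = -((a + a) - 67)/8 = -(2*a - 67)/8 = -(-67 + 2*a)/8 = 67/8 - a/4)
s(54, 5) - 1*(-4418323) = (67/8 - ¼*5) - 1*(-4418323) = (67/8 - 5/4) + 4418323 = 57/8 + 4418323 = 35346641/8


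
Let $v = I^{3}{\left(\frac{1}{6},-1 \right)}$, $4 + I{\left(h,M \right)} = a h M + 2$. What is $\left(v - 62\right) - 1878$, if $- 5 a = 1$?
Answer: $- \frac{52585379}{27000} \approx -1947.6$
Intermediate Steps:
$a = - \frac{1}{5}$ ($a = \left(- \frac{1}{5}\right) 1 = - \frac{1}{5} \approx -0.2$)
$I{\left(h,M \right)} = -2 - \frac{M h}{5}$ ($I{\left(h,M \right)} = -4 + \left(- \frac{h}{5} M + 2\right) = -4 - \left(-2 + \frac{M h}{5}\right) = -2 - \frac{M h}{5}$)
$v = - \frac{205379}{27000}$ ($v = \left(-2 - - \frac{1}{5 \cdot 6}\right)^{3} = \left(-2 - \left(- \frac{1}{5}\right) \frac{1}{6}\right)^{3} = \left(-2 + \frac{1}{30}\right)^{3} = \left(- \frac{59}{30}\right)^{3} = - \frac{205379}{27000} \approx -7.6066$)
$\left(v - 62\right) - 1878 = \left(- \frac{205379}{27000} - 62\right) - 1878 = - \frac{1879379}{27000} - 1878 = - \frac{52585379}{27000}$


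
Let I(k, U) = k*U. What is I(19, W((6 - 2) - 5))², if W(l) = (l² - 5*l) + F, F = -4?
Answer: 1444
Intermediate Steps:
W(l) = -4 + l² - 5*l (W(l) = (l² - 5*l) - 4 = -4 + l² - 5*l)
I(k, U) = U*k
I(19, W((6 - 2) - 5))² = ((-4 + ((6 - 2) - 5)² - 5*((6 - 2) - 5))*19)² = ((-4 + (4 - 5)² - 5*(4 - 5))*19)² = ((-4 + (-1)² - 5*(-1))*19)² = ((-4 + 1 + 5)*19)² = (2*19)² = 38² = 1444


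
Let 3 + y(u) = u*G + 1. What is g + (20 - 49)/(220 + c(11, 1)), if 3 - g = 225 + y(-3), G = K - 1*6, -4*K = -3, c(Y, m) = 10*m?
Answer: -108503/460 ≈ -235.88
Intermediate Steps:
K = 3/4 (K = -1/4*(-3) = 3/4 ≈ 0.75000)
G = -21/4 (G = 3/4 - 1*6 = 3/4 - 6 = -21/4 ≈ -5.2500)
y(u) = -2 - 21*u/4 (y(u) = -3 + (u*(-21/4) + 1) = -3 + (-21*u/4 + 1) = -3 + (1 - 21*u/4) = -2 - 21*u/4)
g = -943/4 (g = 3 - (225 + (-2 - 21/4*(-3))) = 3 - (225 + (-2 + 63/4)) = 3 - (225 + 55/4) = 3 - 1*955/4 = 3 - 955/4 = -943/4 ≈ -235.75)
g + (20 - 49)/(220 + c(11, 1)) = -943/4 + (20 - 49)/(220 + 10*1) = -943/4 - 29/(220 + 10) = -943/4 - 29/230 = -108503/460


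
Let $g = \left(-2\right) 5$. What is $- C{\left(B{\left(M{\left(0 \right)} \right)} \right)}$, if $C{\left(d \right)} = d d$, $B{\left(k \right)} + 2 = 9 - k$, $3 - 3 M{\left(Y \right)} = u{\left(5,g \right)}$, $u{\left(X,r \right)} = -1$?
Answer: $- \frac{289}{9} \approx -32.111$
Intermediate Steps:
$g = -10$
$M{\left(Y \right)} = \frac{4}{3}$ ($M{\left(Y \right)} = 1 - - \frac{1}{3} = 1 + \frac{1}{3} = \frac{4}{3}$)
$B{\left(k \right)} = 7 - k$ ($B{\left(k \right)} = -2 - \left(-9 + k\right) = 7 - k$)
$C{\left(d \right)} = d^{2}$
$- C{\left(B{\left(M{\left(0 \right)} \right)} \right)} = - \left(7 - \frac{4}{3}\right)^{2} = - \left(\frac{17}{3}\right)^{2} = \left(-1\right) \frac{289}{9} = - \frac{289}{9}$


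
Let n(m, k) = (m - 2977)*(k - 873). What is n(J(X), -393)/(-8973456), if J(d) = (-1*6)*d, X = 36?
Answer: -673723/1495576 ≈ -0.45048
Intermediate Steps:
J(d) = -6*d
n(m, k) = (-2977 + m)*(-873 + k)
n(J(X), -393)/(-8973456) = (2598921 - 2977*(-393) - (-5238)*36 - (-2358)*36)/(-8973456) = (2598921 + 1169961 - 873*(-216) - 393*(-216))*(-1/8973456) = (2598921 + 1169961 + 188568 + 84888)*(-1/8973456) = 4042338*(-1/8973456) = -673723/1495576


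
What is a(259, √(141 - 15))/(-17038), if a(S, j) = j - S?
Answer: 37/2434 - 3*√14/17038 ≈ 0.014542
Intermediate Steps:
a(259, √(141 - 15))/(-17038) = (√(141 - 15) - 1*259)/(-17038) = (√126 - 259)*(-1/17038) = (3*√14 - 259)*(-1/17038) = (-259 + 3*√14)*(-1/17038) = 37/2434 - 3*√14/17038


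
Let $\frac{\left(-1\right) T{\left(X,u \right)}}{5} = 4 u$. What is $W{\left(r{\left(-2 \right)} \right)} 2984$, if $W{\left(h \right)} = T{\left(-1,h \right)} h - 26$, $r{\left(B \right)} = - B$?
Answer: $-316304$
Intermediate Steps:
$T{\left(X,u \right)} = - 20 u$ ($T{\left(X,u \right)} = - 5 \cdot 4 u = - 20 u$)
$W{\left(h \right)} = -26 - 20 h^{2}$ ($W{\left(h \right)} = - 20 h h - 26 = - 20 h^{2} - 26 = -26 - 20 h^{2}$)
$W{\left(r{\left(-2 \right)} \right)} 2984 = \left(-26 - 20 \left(\left(-1\right) \left(-2\right)\right)^{2}\right) 2984 = \left(-26 - 20 \cdot 2^{2}\right) 2984 = \left(-26 - 80\right) 2984 = \left(-106\right) 2984 = -316304$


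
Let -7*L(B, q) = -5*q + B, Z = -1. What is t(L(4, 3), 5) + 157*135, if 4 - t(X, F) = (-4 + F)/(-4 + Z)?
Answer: 105996/5 ≈ 21199.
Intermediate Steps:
L(B, q) = -B/7 + 5*q/7 (L(B, q) = -(-5*q + B)/7 = -(B - 5*q)/7 = -B/7 + 5*q/7)
t(X, F) = 16/5 + F/5 (t(X, F) = 4 - (-4 + F)/(-4 - 1) = 4 - (-4 + F)/(-5) = 4 - (-4 + F)*(-1)/5 = 4 - (4/5 - F/5) = 4 + (-4/5 + F/5) = 16/5 + F/5)
t(L(4, 3), 5) + 157*135 = (16/5 + (1/5)*5) + 157*135 = (16/5 + 1) + 21195 = 21/5 + 21195 = 105996/5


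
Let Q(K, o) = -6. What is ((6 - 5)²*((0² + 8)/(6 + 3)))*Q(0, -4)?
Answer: -16/3 ≈ -5.3333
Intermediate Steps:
((6 - 5)²*((0² + 8)/(6 + 3)))*Q(0, -4) = ((6 - 5)²*((0² + 8)/(6 + 3)))*(-6) = (1²*((0 + 8)/9))*(-6) = (1*(8*(⅑)))*(-6) = (1*(8/9))*(-6) = (8/9)*(-6) = -16/3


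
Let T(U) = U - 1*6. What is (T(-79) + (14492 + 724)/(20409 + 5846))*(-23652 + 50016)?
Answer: -58434725076/26255 ≈ -2.2257e+6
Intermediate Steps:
T(U) = -6 + U (T(U) = U - 6 = -6 + U)
(T(-79) + (14492 + 724)/(20409 + 5846))*(-23652 + 50016) = ((-6 - 79) + (14492 + 724)/(20409 + 5846))*(-23652 + 50016) = (-85 + 15216/26255)*26364 = -2216459/26255*26364 = -58434725076/26255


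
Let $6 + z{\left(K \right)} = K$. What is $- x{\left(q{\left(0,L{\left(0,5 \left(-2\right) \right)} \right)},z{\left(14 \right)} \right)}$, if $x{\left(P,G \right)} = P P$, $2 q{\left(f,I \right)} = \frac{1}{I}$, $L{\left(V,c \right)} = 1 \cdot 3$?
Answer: $- \frac{1}{36} \approx -0.027778$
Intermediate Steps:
$L{\left(V,c \right)} = 3$
$q{\left(f,I \right)} = \frac{1}{2 I}$
$z{\left(K \right)} = -6 + K$
$x{\left(P,G \right)} = P^{2}$
$- x{\left(q{\left(0,L{\left(0,5 \left(-2\right) \right)} \right)},z{\left(14 \right)} \right)} = - \left(\frac{1}{2 \cdot 3}\right)^{2} = - \left(\frac{1}{2} \cdot \frac{1}{3}\right)^{2} = - \frac{1}{36}$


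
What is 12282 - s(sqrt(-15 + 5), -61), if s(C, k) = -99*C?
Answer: 12282 + 99*I*sqrt(10) ≈ 12282.0 + 313.07*I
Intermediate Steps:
12282 - s(sqrt(-15 + 5), -61) = 12282 - (-99)*sqrt(-15 + 5) = 12282 - (-99)*sqrt(-10) = 12282 - (-99)*I*sqrt(10) = 12282 + 99*I*sqrt(10)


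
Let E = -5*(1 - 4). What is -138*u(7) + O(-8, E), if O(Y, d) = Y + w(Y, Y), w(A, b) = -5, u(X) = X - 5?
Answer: -289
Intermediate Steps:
u(X) = -5 + X
E = 15 (E = -5*(-3) = 15)
O(Y, d) = -5 + Y (O(Y, d) = Y - 5 = -5 + Y)
-138*u(7) + O(-8, E) = -138*(-5 + 7) + (-5 - 8) = -138*2 - 13 = -276 - 13 = -289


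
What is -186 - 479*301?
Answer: -144365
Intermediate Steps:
-186 - 479*301 = -186 - 144179 = -144365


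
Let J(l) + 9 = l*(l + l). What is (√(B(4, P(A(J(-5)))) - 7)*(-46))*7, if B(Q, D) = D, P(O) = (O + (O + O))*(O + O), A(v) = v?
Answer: -322*√10079 ≈ -32327.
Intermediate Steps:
J(l) = -9 + 2*l² (J(l) = -9 + l*(l + l) = -9 + l*(2*l) = -9 + 2*l²)
P(O) = 6*O² (P(O) = (O + 2*O)*(2*O) = (3*O)*(2*O) = 6*O²)
(√(B(4, P(A(J(-5)))) - 7)*(-46))*7 = (√(6*(-9 + 2*(-5)²)² - 7)*(-46))*7 = (√(6*(-9 + 2*25)² - 7)*(-46))*7 = (√(6*(-9 + 50)² - 7)*(-46))*7 = (√(6*41² - 7)*(-46))*7 = (√(6*1681 - 7)*(-46))*7 = (√(10086 - 7)*(-46))*7 = (√10079*(-46))*7 = -46*√10079*7 = -322*√10079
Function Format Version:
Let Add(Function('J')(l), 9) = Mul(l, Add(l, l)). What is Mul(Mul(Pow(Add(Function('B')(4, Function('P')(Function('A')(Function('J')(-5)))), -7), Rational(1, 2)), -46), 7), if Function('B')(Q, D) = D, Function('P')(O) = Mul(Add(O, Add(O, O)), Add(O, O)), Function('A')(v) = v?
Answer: Mul(-322, Pow(10079, Rational(1, 2))) ≈ -32327.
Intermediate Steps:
Function('J')(l) = Add(-9, Mul(2, Pow(l, 2))) (Function('J')(l) = Add(-9, Mul(l, Add(l, l))) = Add(-9, Mul(l, Mul(2, l))) = Add(-9, Mul(2, Pow(l, 2))))
Function('P')(O) = Mul(6, Pow(O, 2)) (Function('P')(O) = Mul(Add(O, Mul(2, O)), Mul(2, O)) = Mul(Mul(3, O), Mul(2, O)) = Mul(6, Pow(O, 2)))
Mul(Mul(Pow(Add(Function('B')(4, Function('P')(Function('A')(Function('J')(-5)))), -7), Rational(1, 2)), -46), 7) = Mul(Mul(Pow(Add(Mul(6, Pow(Add(-9, Mul(2, Pow(-5, 2))), 2)), -7), Rational(1, 2)), -46), 7) = Mul(Mul(Pow(Add(Mul(6, Pow(Add(-9, Mul(2, 25)), 2)), -7), Rational(1, 2)), -46), 7) = Mul(Mul(Pow(Add(Mul(6, Pow(Add(-9, 50), 2)), -7), Rational(1, 2)), -46), 7) = Mul(Mul(Pow(Add(Mul(6, Pow(41, 2)), -7), Rational(1, 2)), -46), 7) = Mul(Mul(Pow(Add(Mul(6, 1681), -7), Rational(1, 2)), -46), 7) = Mul(Mul(Pow(Add(10086, -7), Rational(1, 2)), -46), 7) = Mul(Mul(Pow(10079, Rational(1, 2)), -46), 7) = Mul(Mul(-46, Pow(10079, Rational(1, 2))), 7) = Mul(-322, Pow(10079, Rational(1, 2)))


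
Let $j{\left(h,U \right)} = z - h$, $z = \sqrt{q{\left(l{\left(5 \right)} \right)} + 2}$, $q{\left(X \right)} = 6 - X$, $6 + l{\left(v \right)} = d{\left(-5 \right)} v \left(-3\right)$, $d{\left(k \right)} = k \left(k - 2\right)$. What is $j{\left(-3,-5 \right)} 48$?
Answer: $144 + 336 \sqrt{11} \approx 1258.4$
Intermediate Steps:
$d{\left(k \right)} = k \left(-2 + k\right)$
$l{\left(v \right)} = -6 - 105 v$ ($l{\left(v \right)} = -6 + - 5 \left(-2 - 5\right) v \left(-3\right) = -6 + \left(-5\right) \left(-7\right) v \left(-3\right) = -6 + 35 v \left(-3\right) = -6 - 105 v$)
$z = 7 \sqrt{11}$ ($z = \sqrt{\left(6 - \left(-6 - 525\right)\right) + 2} = \sqrt{\left(6 - -531\right) + 2} = \sqrt{\left(6 + 531\right) + 2} = \sqrt{537 + 2} = \sqrt{539} = 7 \sqrt{11} \approx 23.216$)
$j{\left(h,U \right)} = - h + 7 \sqrt{11}$ ($j{\left(h,U \right)} = 7 \sqrt{11} - h = - h + 7 \sqrt{11}$)
$j{\left(-3,-5 \right)} 48 = \left(\left(-1\right) \left(-3\right) + 7 \sqrt{11}\right) 48 = \left(3 + 7 \sqrt{11}\right) 48 = 144 + 336 \sqrt{11}$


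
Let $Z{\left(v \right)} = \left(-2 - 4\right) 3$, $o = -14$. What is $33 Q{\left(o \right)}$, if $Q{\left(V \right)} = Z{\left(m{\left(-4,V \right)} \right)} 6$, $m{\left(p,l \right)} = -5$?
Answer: $-3564$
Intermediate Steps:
$Z{\left(v \right)} = -18$ ($Z{\left(v \right)} = \left(-6\right) 3 = -18$)
$Q{\left(V \right)} = -108$ ($Q{\left(V \right)} = \left(-18\right) 6 = -108$)
$33 Q{\left(o \right)} = 33 \left(-108\right) = -3564$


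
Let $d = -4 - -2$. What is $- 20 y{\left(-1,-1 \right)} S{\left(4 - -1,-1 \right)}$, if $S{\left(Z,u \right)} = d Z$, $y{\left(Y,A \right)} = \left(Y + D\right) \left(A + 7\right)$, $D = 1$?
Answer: $0$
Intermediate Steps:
$y{\left(Y,A \right)} = \left(1 + Y\right) \left(7 + A\right)$ ($y{\left(Y,A \right)} = \left(Y + 1\right) \left(A + 7\right) = \left(1 + Y\right) \left(7 + A\right)$)
$d = -2$ ($d = -4 + 2 = -2$)
$S{\left(Z,u \right)} = - 2 Z$
$- 20 y{\left(-1,-1 \right)} S{\left(4 - -1,-1 \right)} = - 20 \left(7 - 1 + 7 \left(-1\right) - -1\right) \left(- 2 \left(4 - -1\right)\right) = - 20 \left(7 - 1 - 7 + 1\right) \left(- 2 \left(4 + 1\right)\right) = \left(-20\right) 0 \left(\left(-2\right) 5\right) = 0 \left(-10\right) = 0$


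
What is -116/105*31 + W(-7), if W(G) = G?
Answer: -4331/105 ≈ -41.248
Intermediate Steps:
-116/105*31 + W(-7) = -116/105*31 - 7 = -3596/105 - 7 = -4331/105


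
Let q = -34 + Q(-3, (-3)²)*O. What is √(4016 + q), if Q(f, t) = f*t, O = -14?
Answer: 2*√1090 ≈ 66.030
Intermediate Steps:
q = 344 (q = -34 - 3*(-3)²*(-14) = -34 - 3*9*(-14) = -34 - 27*(-14) = -34 + 378 = 344)
√(4016 + q) = √(4016 + 344) = √4360 = 2*√1090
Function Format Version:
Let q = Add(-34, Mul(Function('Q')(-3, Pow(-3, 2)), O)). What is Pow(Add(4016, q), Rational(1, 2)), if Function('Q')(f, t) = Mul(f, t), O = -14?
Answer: Mul(2, Pow(1090, Rational(1, 2))) ≈ 66.030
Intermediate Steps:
q = 344 (q = Add(-34, Mul(Mul(-3, Pow(-3, 2)), -14)) = Add(-34, Mul(Mul(-3, 9), -14)) = Add(-34, Mul(-27, -14)) = Add(-34, 378) = 344)
Pow(Add(4016, q), Rational(1, 2)) = Pow(Add(4016, 344), Rational(1, 2)) = Pow(4360, Rational(1, 2)) = Mul(2, Pow(1090, Rational(1, 2)))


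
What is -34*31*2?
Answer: -2108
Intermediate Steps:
-34*31*2 = -1054*2 = -2108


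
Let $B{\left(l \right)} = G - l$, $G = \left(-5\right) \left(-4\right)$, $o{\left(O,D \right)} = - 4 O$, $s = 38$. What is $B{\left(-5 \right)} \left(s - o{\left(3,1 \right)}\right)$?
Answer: $1250$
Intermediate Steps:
$G = 20$
$B{\left(l \right)} = 20 - l$
$B{\left(-5 \right)} \left(s - o{\left(3,1 \right)}\right) = \left(20 - -5\right) \left(38 - \left(-4\right) 3\right) = \left(20 + 5\right) \left(38 - -12\right) = 25 \left(38 + 12\right) = 25 \cdot 50 = 1250$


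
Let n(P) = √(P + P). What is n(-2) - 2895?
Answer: -2895 + 2*I ≈ -2895.0 + 2.0*I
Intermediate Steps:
n(P) = √2*√P (n(P) = √(2*P) = √2*√P)
n(-2) - 2895 = √2*√(-2) - 2895 = √2*(I*√2) - 2895 = 2*I - 2895 = -2895 + 2*I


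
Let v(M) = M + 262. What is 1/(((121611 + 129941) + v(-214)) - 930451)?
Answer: -1/678851 ≈ -1.4731e-6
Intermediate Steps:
v(M) = 262 + M
1/(((121611 + 129941) + v(-214)) - 930451) = 1/(((121611 + 129941) + (262 - 214)) - 930451) = 1/((251552 + 48) - 930451) = 1/(251600 - 930451) = 1/(-678851) = -1/678851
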